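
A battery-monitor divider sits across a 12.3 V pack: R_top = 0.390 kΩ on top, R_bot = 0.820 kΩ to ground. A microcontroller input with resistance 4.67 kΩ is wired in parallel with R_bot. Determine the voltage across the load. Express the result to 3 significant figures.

The load sits in parallel with R_bot: R_bot‖R_L = (820 × 4670) / (820 + 4670) = 697.5 Ω.
V_out = 12.3 × 697.5 / (390 + 697.5) = 12.3 × 697.5/1088 = 7.89 V.
(Unloaded it would have been 8.34 V.)

V_out ≈ 7.89 V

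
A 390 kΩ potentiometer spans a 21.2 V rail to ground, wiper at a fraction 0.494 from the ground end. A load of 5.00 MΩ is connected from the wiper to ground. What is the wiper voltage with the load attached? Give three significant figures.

The wiper splits the pot into (1−α)R = 197.3 kΩ above and αR = 192.7 kΩ below.
Lower section ‖ load = 185.5 kΩ.
V_wiper = 21.2 × 185.5/(197.3 + 185.5) = 10.3 V.

V ≈ 10.3 V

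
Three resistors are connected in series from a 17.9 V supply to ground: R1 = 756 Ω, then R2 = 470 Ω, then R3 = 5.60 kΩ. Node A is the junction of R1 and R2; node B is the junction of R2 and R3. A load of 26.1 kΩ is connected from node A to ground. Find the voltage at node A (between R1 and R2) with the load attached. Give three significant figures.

V ≈ 15.5 V

Below node A the series string R2+R3 = 6070 Ω sits in parallel with the 26100 Ω load: 4925 Ω.
V_A = 17.9 × 4925/(756 + 4925) = 15.5 V.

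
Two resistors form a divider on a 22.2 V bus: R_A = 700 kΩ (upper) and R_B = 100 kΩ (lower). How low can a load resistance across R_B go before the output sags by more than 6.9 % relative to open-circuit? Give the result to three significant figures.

Output resistance R_th = R_A‖R_B = (700 × 100)/800.0 = 87.50 kΩ.
The fractional drop is R_th/(R_th + R_L); requiring this ≤ 0.0690 gives R_L ≥ R_th(1/0.0690 − 1) = 87.50 × 13.49 = 1.18 MΩ.

R_L(min) ≈ 1.18 MΩ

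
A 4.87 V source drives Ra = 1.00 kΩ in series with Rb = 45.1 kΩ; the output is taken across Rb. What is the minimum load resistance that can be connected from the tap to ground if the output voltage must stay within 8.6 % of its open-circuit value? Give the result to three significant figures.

R_L(min) ≈ 10.4 kΩ

Output resistance R_th = Ra‖Rb = (1000 × 45100)/46100 = 978.3 Ω.
The fractional drop is R_th/(R_th + R_L); requiring this ≤ 0.0860 gives R_L ≥ R_th(1/0.0860 − 1) = 978.3 × 10.63 = 10.4 kΩ.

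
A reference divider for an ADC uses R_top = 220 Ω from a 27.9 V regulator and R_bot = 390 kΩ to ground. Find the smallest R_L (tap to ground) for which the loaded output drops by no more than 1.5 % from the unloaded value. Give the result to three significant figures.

R_L(min) ≈ 14.4 kΩ

Output resistance R_th = R_top‖R_bot = (220 × 390000)/390200 = 219.9 Ω.
The fractional drop is R_th/(R_th + R_L); requiring this ≤ 0.0150 gives R_L ≥ R_th(1/0.0150 − 1) = 219.9 × 65.67 = 14.4 kΩ.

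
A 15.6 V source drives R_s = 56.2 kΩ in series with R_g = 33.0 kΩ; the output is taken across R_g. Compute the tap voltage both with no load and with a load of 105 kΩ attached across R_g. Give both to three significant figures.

Open-circuit: V = 15.6 × 33.0/(56.2 + 33.0) = 5.77 V.
With the load, R_g becomes R_g‖R_L = 25.11 kΩ, so V = 15.6 × 25.11/81.31 = 4.82 V.

Unloaded: 5.77 V; loaded: 4.82 V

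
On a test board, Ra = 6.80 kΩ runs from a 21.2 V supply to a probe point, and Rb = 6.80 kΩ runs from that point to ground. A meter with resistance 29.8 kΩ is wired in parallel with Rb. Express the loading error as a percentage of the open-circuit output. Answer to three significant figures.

10.2 %

Unloaded V = 21.2 × 6.80/13.60 = 10.600 V.
Loaded: Rb‖R_L = 5.537 kΩ, giving V = 21.2 × 5.537/12.34 = 9.5145 V.
Drop = (10.600 − 9.5145) / 10.600 = 10.2 %.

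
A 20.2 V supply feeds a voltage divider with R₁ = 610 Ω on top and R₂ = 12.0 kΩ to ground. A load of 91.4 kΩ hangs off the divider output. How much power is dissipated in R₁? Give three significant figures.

P ≈ 1.98 mW

Total resistance from the source is R₁ + (R₂‖R_L) = 11220 Ω, so I = 20.2/11220 Ω = 1.801 mA.
P = I²·R₁ = (1.801 mA)² × 610 Ω = 1.98 mW.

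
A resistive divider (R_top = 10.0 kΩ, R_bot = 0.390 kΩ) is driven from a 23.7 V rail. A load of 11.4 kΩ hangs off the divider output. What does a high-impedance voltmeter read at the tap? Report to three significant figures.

V_out ≈ 0.861 V

The load sits in parallel with R_bot: R_bot‖R_L = (390 × 11400) / (390 + 11400) = 377.1 Ω.
V_out = 23.7 × 377.1 / (10000 + 377.1) = 23.7 × 377.1/10380 = 0.861 V.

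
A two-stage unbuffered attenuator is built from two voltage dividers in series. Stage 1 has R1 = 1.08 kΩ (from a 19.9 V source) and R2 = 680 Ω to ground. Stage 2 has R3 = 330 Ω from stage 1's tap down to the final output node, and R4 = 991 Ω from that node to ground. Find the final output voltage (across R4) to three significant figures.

V_out ≈ 4.38 V

Stage 2 presents R3+R4 = 1321 Ω as a load on stage 1's tap.
Stage 1's lower leg becomes R2‖(R3+R4) = 448.9 Ω, so V_mid = 19.9 × 448.9/1529 = 5.843 V.
Stage 2 is itself unloaded: V_out = V_mid × R4/(R3+R4) = 5.843 × 991/1321 = 4.38 V.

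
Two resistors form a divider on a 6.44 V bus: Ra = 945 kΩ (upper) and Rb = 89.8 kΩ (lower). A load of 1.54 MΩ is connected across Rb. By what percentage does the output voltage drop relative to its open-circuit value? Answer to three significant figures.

5.06 %

The divider's output (Thévenin) resistance is Ra‖Rb = 82.01 kΩ.
Fractional drop under load = R_th/(R_th + R_L) = 82.01 / (82.01 + 1540) = 0.05056.
So the output falls by 5.06 %.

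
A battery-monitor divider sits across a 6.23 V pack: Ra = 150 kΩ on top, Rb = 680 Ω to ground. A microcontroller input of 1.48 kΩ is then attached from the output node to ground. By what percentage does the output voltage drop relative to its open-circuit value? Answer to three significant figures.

31.4 %

Unloaded V = 6.23 × 680/150700 = 0.02812 V.
Loaded: Rb‖R_L = 465.9 Ω, giving V = 6.23 × 465.9/150500 = 0.01929 V.
Drop = (0.02812 − 0.01929) / 0.02812 = 31.4 %.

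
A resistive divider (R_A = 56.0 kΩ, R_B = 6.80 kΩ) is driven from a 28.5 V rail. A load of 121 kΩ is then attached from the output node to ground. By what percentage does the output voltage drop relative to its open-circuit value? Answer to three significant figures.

The divider's output (Thévenin) resistance is R_A‖R_B = 6.064 kΩ.
Fractional drop under load = R_th/(R_th + R_L) = 6.064 / (6.064 + 121) = 0.04772.
So the output falls by 4.77 %.

4.77 %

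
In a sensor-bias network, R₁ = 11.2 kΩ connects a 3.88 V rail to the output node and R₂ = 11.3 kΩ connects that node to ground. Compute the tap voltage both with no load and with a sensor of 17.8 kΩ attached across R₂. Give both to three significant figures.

Unloaded: 1.95 V; loaded: 1.48 V

Open-circuit: V = 3.88 × 11.3/(11.2 + 11.3) = 1.95 V.
With the load, R₂ becomes R₂‖R_L = 6.912 kΩ, so V = 3.88 × 6.912/18.11 = 1.48 V.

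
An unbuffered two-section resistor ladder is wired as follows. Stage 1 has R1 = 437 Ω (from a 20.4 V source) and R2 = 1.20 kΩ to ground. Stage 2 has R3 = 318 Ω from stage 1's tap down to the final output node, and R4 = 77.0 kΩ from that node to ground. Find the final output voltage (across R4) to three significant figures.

V_out ≈ 14.8 V

Stage 2 presents R3+R4 = 77320 Ω as a load on stage 1's tap.
Stage 1's lower leg becomes R2‖(R3+R4) = 1182 Ω, so V_mid = 20.4 × 1182/1619 = 14.89 V.
Stage 2 is itself unloaded: V_out = V_mid × R4/(R3+R4) = 14.89 × 77000/77320 = 14.8 V.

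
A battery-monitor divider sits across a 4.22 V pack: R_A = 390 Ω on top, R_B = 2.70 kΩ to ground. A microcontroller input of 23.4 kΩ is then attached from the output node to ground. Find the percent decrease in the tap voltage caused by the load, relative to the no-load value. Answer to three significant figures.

1.44 %

The divider's output (Thévenin) resistance is R_A‖R_B = 340.8 Ω.
Fractional drop under load = R_th/(R_th + R_L) = 340.8 / (340.8 + 23400) = 0.01435.
So the output falls by 1.44 %.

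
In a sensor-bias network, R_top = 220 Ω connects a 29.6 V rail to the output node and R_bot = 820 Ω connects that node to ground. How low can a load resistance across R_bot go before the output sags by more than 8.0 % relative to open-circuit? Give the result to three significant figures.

R_L(min) ≈ 1.99 kΩ

Output resistance R_th = R_top‖R_bot = (220 × 820)/1040 = 173.5 Ω.
The fractional drop is R_th/(R_th + R_L); requiring this ≤ 0.0800 gives R_L ≥ R_th(1/0.0800 − 1) = 173.5 × 11.50 = 1.99 kΩ.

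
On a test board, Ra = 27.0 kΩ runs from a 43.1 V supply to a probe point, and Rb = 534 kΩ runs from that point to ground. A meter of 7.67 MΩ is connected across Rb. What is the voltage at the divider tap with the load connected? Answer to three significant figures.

V_out ≈ 40.9 V

The load sits in parallel with Rb: Rb‖R_L = (534 × 7670) / (534 + 7670) = 499.2 kΩ.
V_out = 43.1 × 499.2 / (27.0 + 499.2) = 43.1 × 499.2/526.2 = 40.9 V.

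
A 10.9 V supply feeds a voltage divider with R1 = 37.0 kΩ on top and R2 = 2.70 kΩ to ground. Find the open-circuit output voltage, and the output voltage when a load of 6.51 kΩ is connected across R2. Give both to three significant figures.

Unloaded: 0.741 V; loaded: 0.535 V

Open-circuit: V = 10.9 × 2.70/(37.0 + 2.70) = 0.741 V.
With the load, R2 becomes R2‖R_L = 1.908 kΩ, so V = 10.9 × 1.908/38.91 = 0.535 V.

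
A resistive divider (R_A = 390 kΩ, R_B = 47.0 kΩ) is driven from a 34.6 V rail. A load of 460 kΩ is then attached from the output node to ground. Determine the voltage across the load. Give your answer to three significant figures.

V_out ≈ 3.41 V

The load sits in parallel with R_B: R_B‖R_L = (47.0 × 460) / (47.0 + 460) = 42.64 kΩ.
V_out = 34.6 × 42.64 / (390 + 42.64) = 34.6 × 42.64/432.6 = 3.41 V.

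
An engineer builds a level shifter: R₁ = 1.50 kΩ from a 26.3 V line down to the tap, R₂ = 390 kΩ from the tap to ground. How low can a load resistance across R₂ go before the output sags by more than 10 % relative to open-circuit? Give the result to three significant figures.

Output resistance R_th = R₁‖R₂ = (1.50 × 390)/391.5 = 1.494 kΩ.
The fractional drop is R_th/(R_th + R_L); requiring this ≤ 0.100 gives R_L ≥ R_th(1/0.100 − 1) = 1.494 × 9.000 = 13.4 kΩ.

R_L(min) ≈ 13.4 kΩ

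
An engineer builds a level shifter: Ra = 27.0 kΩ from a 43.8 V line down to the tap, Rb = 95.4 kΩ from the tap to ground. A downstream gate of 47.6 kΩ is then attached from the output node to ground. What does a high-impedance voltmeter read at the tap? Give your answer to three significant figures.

The load sits in parallel with Rb: Rb‖R_L = (95.4 × 47.6) / (95.4 + 47.6) = 31.76 kΩ.
V_out = 43.8 × 31.76 / (27.0 + 31.76) = 43.8 × 31.76/58.76 = 23.7 V.
(Unloaded it would have been 34.1 V.)

V_out ≈ 23.7 V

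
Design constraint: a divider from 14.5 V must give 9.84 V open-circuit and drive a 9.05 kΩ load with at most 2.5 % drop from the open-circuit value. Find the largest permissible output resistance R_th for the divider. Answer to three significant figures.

Loading drop = R_th/(R_th + R_L) ≤ 0.0250, so R_th ≤ R_L · ε/(1−ε) = 9.05 kΩ × 0.0250/0.9750 = 232 Ω.
(Any R1, R2 with R2/(R1+R2) = 0.679 and R1‖R2 ≤ 232 Ω will meet the spec.)

R_th ≤ 232 Ω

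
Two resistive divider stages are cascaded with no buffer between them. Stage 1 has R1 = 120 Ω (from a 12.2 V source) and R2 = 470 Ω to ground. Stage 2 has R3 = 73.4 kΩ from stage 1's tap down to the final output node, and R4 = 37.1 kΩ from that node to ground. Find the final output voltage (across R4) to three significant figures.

V_out ≈ 3.26 V

Stage 2 presents R3+R4 = 110500 Ω as a load on stage 1's tap.
Stage 1's lower leg becomes R2‖(R3+R4) = 468.0 Ω, so V_mid = 12.2 × 468.0/588.0 = 9.710 V.
Stage 2 is itself unloaded: V_out = V_mid × R4/(R3+R4) = 9.710 × 37100/110500 = 3.26 V.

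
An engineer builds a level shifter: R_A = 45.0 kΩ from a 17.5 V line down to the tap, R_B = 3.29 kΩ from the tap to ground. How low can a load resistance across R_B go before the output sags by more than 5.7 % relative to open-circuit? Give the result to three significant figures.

Output resistance R_th = R_A‖R_B = (45.0 × 3.29)/48.29 = 3.066 kΩ.
The fractional drop is R_th/(R_th + R_L); requiring this ≤ 0.0570 gives R_L ≥ R_th(1/0.0570 − 1) = 3.066 × 16.54 = 50.7 kΩ.

R_L(min) ≈ 50.7 kΩ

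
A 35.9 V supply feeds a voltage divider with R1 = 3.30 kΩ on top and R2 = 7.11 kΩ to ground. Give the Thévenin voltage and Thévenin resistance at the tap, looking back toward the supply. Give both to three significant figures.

V_th = 24.5 V, R_th = 2.25 kΩ

V_th is the open-circuit tap voltage: 35.9 × 7.11/(3.30 + 7.11) = 24.5 V.
With the supply zeroed, R1 and R2 appear in parallel from the tap: R_th = R1‖R2 = (3.30 × 7.11)/10.41 = 2.25 kΩ.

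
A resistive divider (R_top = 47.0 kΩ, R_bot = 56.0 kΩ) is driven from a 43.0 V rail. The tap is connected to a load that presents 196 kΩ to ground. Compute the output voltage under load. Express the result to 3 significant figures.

The load sits in parallel with R_bot: R_bot‖R_L = (56.0 × 196) / (56.0 + 196) = 43.56 kΩ.
V_out = 43.0 × 43.56 / (47.0 + 43.56) = 43.0 × 43.56/90.56 = 20.7 V.
(Unloaded it would have been 23.4 V.)

V_out ≈ 20.7 V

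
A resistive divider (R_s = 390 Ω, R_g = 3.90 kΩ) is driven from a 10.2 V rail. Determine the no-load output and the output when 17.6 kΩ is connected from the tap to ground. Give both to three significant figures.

Unloaded: 9.27 V; loaded: 9.09 V

Open-circuit: V = 10.2 × 3900/(390 + 3900) = 9.27 V.
With the load, R_g becomes R_g‖R_L = 3193 Ω, so V = 10.2 × 3193/3583 = 9.09 V.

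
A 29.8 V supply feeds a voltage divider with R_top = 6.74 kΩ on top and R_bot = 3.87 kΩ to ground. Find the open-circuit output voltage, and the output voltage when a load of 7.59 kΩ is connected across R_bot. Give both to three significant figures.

Unloaded: 10.9 V; loaded: 8.21 V

Open-circuit: V = 29.8 × 3.87/(6.74 + 3.87) = 10.9 V.
With the load, R_bot becomes R_bot‖R_L = 2.563 kΩ, so V = 29.8 × 2.563/9.303 = 8.21 V.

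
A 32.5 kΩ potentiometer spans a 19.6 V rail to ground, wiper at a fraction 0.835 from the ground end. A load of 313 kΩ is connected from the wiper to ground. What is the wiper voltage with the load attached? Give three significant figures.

V ≈ 16.1 V

The wiper splits the pot into (1−α)R = 5.363 kΩ above and αR = 27.14 kΩ below.
Lower section ‖ load = 24.97 kΩ.
V_wiper = 19.6 × 24.97/(5.363 + 24.97) = 16.1 V.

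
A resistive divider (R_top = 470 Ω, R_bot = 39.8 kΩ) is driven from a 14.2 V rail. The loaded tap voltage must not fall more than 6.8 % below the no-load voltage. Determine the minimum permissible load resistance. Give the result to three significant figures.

Output resistance R_th = R_top‖R_bot = (470 × 39800)/40270 = 464.5 Ω.
The fractional drop is R_th/(R_th + R_L); requiring this ≤ 0.0680 gives R_L ≥ R_th(1/0.0680 − 1) = 464.5 × 13.71 = 6.37 kΩ.

R_L(min) ≈ 6.37 kΩ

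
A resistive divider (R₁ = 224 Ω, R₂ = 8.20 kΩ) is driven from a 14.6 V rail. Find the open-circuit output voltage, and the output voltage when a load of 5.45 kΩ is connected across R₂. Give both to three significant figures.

Open-circuit: V = 14.6 × 8200/(224 + 8200) = 14.2 V.
With the load, R₂ becomes R₂‖R_L = 3274 Ω, so V = 14.6 × 3274/3498 = 13.7 V.

Unloaded: 14.2 V; loaded: 13.7 V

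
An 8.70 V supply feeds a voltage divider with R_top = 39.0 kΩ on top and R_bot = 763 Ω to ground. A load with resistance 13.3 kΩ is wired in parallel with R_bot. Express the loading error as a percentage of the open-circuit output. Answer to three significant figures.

5.33 %

The divider's output (Thévenin) resistance is R_top‖R_bot = 748.4 Ω.
Fractional drop under load = R_th/(R_th + R_L) = 748.4 / (748.4 + 13300) = 0.05327.
So the output falls by 5.33 %.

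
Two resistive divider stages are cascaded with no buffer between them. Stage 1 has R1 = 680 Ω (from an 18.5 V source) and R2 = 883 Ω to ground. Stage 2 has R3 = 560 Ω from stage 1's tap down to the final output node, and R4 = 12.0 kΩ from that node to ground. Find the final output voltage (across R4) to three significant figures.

Stage 2 presents R3+R4 = 12560 Ω as a load on stage 1's tap.
Stage 1's lower leg becomes R2‖(R3+R4) = 825.0 Ω, so V_mid = 18.5 × 825.0/1505 = 10.14 V.
Stage 2 is itself unloaded: V_out = V_mid × R4/(R3+R4) = 10.14 × 12000/12560 = 9.69 V.

V_out ≈ 9.69 V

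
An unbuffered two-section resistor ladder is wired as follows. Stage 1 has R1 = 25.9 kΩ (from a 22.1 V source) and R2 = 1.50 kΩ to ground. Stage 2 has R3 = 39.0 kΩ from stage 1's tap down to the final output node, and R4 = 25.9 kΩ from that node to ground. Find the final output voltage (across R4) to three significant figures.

V_out ≈ 0.473 V

Stage 2 presents R3+R4 = 64.90 kΩ as a load on stage 1's tap.
Stage 1's lower leg becomes R2‖(R3+R4) = 1.466 kΩ, so V_mid = 22.1 × 1.466/27.37 = 1.184 V.
Stage 2 is itself unloaded: V_out = V_mid × R4/(R3+R4) = 1.184 × 25.9/64.90 = 0.473 V.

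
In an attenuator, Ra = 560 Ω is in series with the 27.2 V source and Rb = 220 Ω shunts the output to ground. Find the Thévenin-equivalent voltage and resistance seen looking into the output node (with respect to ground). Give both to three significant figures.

V_th = 7.67 V, R_th = 158 Ω

V_th is the open-circuit tap voltage: 27.2 × 220/(560 + 220) = 7.67 V.
With the supply zeroed, Ra and Rb appear in parallel from the tap: R_th = Ra‖Rb = (560 × 220)/780.0 = 158 Ω.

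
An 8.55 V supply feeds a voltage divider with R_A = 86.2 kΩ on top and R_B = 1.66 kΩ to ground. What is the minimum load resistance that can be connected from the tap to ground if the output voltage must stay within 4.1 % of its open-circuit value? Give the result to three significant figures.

Output resistance R_th = R_A‖R_B = (86.2 × 1.66)/87.86 = 1.629 kΩ.
The fractional drop is R_th/(R_th + R_L); requiring this ≤ 0.0410 gives R_L ≥ R_th(1/0.0410 − 1) = 1.629 × 23.39 = 38.1 kΩ.

R_L(min) ≈ 38.1 kΩ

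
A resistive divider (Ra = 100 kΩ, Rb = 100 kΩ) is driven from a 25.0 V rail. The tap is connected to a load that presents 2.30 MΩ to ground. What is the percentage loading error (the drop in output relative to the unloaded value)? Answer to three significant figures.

2.13 %

The divider's output (Thévenin) resistance is Ra‖Rb = 50.00 kΩ.
Fractional drop under load = R_th/(R_th + R_L) = 50.00 / (50.00 + 2300) = 0.02128.
So the output falls by 2.13 %.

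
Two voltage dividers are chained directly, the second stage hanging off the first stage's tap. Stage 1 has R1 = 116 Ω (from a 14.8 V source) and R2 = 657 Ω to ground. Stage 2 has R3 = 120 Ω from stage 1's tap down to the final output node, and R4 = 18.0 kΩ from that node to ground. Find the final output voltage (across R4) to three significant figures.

Stage 2 presents R3+R4 = 18120 Ω as a load on stage 1's tap.
Stage 1's lower leg becomes R2‖(R3+R4) = 634.0 Ω, so V_mid = 14.8 × 634.0/750.0 = 12.51 V.
Stage 2 is itself unloaded: V_out = V_mid × R4/(R3+R4) = 12.51 × 18000/18120 = 12.4 V.

V_out ≈ 12.4 V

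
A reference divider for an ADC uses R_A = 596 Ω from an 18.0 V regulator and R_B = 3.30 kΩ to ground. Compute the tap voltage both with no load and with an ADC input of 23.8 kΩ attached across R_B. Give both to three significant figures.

Open-circuit: V = 18.0 × 3300/(596 + 3300) = 15.2 V.
With the load, R_B becomes R_B‖R_L = 2898 Ω, so V = 18.0 × 2898/3494 = 14.9 V.

Unloaded: 15.2 V; loaded: 14.9 V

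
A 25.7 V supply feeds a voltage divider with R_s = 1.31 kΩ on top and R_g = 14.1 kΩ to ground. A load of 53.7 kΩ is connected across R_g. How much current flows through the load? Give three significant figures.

I_L ≈ 0.428 mA

R_g‖R_L = 11.17 kΩ; V_out = 25.7 × 11.17/12.48 = 23.00 V.
I_L = V_out / R_L = 23.00 / 53.7 kΩ = 0.428 mA.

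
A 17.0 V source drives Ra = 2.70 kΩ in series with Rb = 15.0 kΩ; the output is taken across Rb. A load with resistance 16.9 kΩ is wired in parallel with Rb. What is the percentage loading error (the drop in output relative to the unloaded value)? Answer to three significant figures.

The divider's output (Thévenin) resistance is Ra‖Rb = 2.288 kΩ.
Fractional drop under load = R_th/(R_th + R_L) = 2.288 / (2.288 + 16.9) = 0.1192.
So the output falls by 11.9 %.

11.9 %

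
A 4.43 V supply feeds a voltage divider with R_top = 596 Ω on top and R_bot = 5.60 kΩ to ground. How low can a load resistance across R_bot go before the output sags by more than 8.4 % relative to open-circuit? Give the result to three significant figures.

Output resistance R_th = R_top‖R_bot = (596 × 5600)/6196 = 538.7 Ω.
The fractional drop is R_th/(R_th + R_L); requiring this ≤ 0.0840 gives R_L ≥ R_th(1/0.0840 − 1) = 538.7 × 10.90 = 5.87 kΩ.

R_L(min) ≈ 5.87 kΩ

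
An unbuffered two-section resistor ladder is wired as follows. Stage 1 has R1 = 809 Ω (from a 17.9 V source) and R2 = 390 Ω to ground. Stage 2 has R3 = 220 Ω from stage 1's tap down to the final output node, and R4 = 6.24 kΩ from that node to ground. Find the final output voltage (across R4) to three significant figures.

Stage 2 presents R3+R4 = 6460 Ω as a load on stage 1's tap.
Stage 1's lower leg becomes R2‖(R3+R4) = 367.8 Ω, so V_mid = 17.9 × 367.8/1177 = 5.594 V.
Stage 2 is itself unloaded: V_out = V_mid × R4/(R3+R4) = 5.594 × 6240/6460 = 5.40 V.

V_out ≈ 5.40 V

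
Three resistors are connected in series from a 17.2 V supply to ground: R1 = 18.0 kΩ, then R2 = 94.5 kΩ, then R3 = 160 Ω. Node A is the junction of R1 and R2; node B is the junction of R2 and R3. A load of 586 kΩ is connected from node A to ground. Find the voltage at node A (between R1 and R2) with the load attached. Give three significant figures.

Below node A the series string R2+R3 = 94660 Ω sits in parallel with the 586000 Ω load: 81500 Ω.
V_A = 17.2 × 81500/(18000 + 81500) = 14.1 V.

V ≈ 14.1 V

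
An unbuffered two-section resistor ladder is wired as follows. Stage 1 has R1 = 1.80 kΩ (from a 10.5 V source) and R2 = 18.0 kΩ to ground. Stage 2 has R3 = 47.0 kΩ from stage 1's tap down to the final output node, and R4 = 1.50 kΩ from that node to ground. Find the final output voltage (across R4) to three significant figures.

Stage 2 presents R3+R4 = 48.50 kΩ as a load on stage 1's tap.
Stage 1's lower leg becomes R2‖(R3+R4) = 13.13 kΩ, so V_mid = 10.5 × 13.13/14.93 = 9.234 V.
Stage 2 is itself unloaded: V_out = V_mid × R4/(R3+R4) = 9.234 × 1.50/48.50 = 0.286 V.

V_out ≈ 0.286 V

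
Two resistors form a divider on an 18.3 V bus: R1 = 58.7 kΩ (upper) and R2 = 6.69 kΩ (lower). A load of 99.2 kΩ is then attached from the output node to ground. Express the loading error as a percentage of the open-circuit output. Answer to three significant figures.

5.71 %

The divider's output (Thévenin) resistance is R1‖R2 = 6.006 kΩ.
Fractional drop under load = R_th/(R_th + R_L) = 6.006 / (6.006 + 99.2) = 0.05708.
So the output falls by 5.71 %.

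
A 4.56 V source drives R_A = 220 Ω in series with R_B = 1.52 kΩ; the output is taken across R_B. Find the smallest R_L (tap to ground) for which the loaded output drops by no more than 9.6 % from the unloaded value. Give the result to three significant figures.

Output resistance R_th = R_A‖R_B = (220 × 1520)/1740 = 192.2 Ω.
The fractional drop is R_th/(R_th + R_L); requiring this ≤ 0.0960 gives R_L ≥ R_th(1/0.0960 − 1) = 192.2 × 9.417 = 1.81 kΩ.

R_L(min) ≈ 1.81 kΩ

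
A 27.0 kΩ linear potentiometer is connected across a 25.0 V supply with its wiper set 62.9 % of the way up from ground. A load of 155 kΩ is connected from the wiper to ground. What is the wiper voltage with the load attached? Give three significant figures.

V ≈ 15.1 V

The wiper splits the pot into (1−α)R = 10.02 kΩ above and αR = 16.98 kΩ below.
Lower section ‖ load = 15.31 kΩ.
V_wiper = 25.0 × 15.31/(10.02 + 15.31) = 15.1 V.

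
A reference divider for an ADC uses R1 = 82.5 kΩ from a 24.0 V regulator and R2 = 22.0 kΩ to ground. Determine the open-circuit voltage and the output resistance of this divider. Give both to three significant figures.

V_th is the open-circuit tap voltage: 24.0 × 22.0/(82.5 + 22.0) = 5.05 V.
With the supply zeroed, R1 and R2 appear in parallel from the tap: R_th = R1‖R2 = (82.5 × 22.0)/104.5 = 17.4 kΩ.

V_th = 5.05 V, R_th = 17.4 kΩ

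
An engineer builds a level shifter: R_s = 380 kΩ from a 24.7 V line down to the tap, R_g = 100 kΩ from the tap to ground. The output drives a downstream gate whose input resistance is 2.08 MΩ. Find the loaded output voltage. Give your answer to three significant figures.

The load sits in parallel with R_g: R_g‖R_L = (100 × 2080) / (100 + 2080) = 95.41 kΩ.
V_out = 24.7 × 95.41 / (380 + 95.41) = 24.7 × 95.41/475.4 = 4.96 V.
(Unloaded it would have been 5.15 V.)

V_out ≈ 4.96 V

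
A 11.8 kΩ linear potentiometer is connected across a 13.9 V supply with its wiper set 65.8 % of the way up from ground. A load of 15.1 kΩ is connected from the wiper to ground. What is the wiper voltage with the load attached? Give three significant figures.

V ≈ 7.78 V

The wiper splits the pot into (1−α)R = 4.036 kΩ above and αR = 7.764 kΩ below.
Lower section ‖ load = 5.128 kΩ.
V_wiper = 13.9 × 5.128/(4.036 + 5.128) = 7.78 V.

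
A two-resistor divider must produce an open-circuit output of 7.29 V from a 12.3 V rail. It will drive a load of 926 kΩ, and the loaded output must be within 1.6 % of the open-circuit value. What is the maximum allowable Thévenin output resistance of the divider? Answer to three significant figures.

R_th ≤ 15.1 kΩ

Loading drop = R_th/(R_th + R_L) ≤ 0.0160, so R_th ≤ R_L · ε/(1−ε) = 926 kΩ × 0.0160/0.9840 = 15.1 kΩ.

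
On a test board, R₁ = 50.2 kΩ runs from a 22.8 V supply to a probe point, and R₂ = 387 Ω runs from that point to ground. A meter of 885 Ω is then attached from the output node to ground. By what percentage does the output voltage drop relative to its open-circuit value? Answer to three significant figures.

30.3 %

Unloaded V = 22.8 × 387/50590 = 0.1744 V.
Loaded: R₂‖R_L = 269.3 Ω, giving V = 22.8 × 269.3/50470 = 0.1216 V.
Drop = (0.1744 − 0.1216) / 0.1744 = 30.3 %.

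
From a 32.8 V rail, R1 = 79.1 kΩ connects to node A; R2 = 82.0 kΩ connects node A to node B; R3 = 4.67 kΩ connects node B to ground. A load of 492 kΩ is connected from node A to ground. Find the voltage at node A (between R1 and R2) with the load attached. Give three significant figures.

Below node A the series string R2+R3 = 86.67 kΩ sits in parallel with the 492 kΩ load: 73.69 kΩ.
V_A = 32.8 × 73.69/(79.1 + 73.69) = 15.8 V.

V ≈ 15.8 V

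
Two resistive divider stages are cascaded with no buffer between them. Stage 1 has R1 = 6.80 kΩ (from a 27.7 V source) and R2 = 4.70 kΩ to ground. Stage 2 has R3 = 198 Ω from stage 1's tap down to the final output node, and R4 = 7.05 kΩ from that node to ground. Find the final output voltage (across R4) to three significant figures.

Stage 2 presents R3+R4 = 7248 Ω as a load on stage 1's tap.
Stage 1's lower leg becomes R2‖(R3+R4) = 2851 Ω, so V_mid = 27.7 × 2851/9651 = 8.183 V.
Stage 2 is itself unloaded: V_out = V_mid × R4/(R3+R4) = 8.183 × 7050/7248 = 7.96 V.

V_out ≈ 7.96 V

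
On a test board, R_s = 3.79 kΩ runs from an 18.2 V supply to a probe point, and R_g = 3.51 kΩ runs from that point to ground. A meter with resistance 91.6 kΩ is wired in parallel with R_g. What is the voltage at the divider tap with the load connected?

The load sits in parallel with R_g: R_g‖R_L = (3.51 × 91.6) / (3.51 + 91.6) = 3.380 kΩ.
V_out = 18.2 × 3.380 / (3.79 + 3.380) = 18.2 × 3.380/7.170 = 8.58 V.

V_out ≈ 8.58 V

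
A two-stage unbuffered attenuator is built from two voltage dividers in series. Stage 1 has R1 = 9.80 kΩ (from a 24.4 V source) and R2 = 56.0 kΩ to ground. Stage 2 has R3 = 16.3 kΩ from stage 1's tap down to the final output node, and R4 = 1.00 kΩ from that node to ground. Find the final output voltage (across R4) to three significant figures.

V_out ≈ 0.810 V

Stage 2 presents R3+R4 = 17.30 kΩ as a load on stage 1's tap.
Stage 1's lower leg becomes R2‖(R3+R4) = 13.22 kΩ, so V_mid = 24.4 × 13.22/23.02 = 14.01 V.
Stage 2 is itself unloaded: V_out = V_mid × R4/(R3+R4) = 14.01 × 1.00/17.30 = 0.810 V.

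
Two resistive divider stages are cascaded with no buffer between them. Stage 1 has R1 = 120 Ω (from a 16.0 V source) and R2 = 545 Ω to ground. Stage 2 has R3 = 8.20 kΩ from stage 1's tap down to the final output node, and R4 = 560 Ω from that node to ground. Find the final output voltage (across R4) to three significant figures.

V_out ≈ 0.829 V

Stage 2 presents R3+R4 = 8760 Ω as a load on stage 1's tap.
Stage 1's lower leg becomes R2‖(R3+R4) = 513.1 Ω, so V_mid = 16.0 × 513.1/633.1 = 12.97 V.
Stage 2 is itself unloaded: V_out = V_mid × R4/(R3+R4) = 12.97 × 560/8760 = 0.829 V.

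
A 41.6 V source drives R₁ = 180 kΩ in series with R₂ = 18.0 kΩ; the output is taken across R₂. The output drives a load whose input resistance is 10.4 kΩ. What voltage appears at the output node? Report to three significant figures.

V_out ≈ 1.47 V

The load sits in parallel with R₂: R₂‖R_L = (18.0 × 10.4) / (18.0 + 10.4) = 6.592 kΩ.
V_out = 41.6 × 6.592 / (180 + 6.592) = 41.6 × 6.592/186.6 = 1.47 V.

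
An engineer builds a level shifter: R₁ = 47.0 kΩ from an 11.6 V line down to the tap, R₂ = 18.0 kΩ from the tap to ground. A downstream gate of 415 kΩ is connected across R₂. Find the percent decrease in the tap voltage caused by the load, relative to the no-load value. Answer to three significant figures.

3.04 %

The divider's output (Thévenin) resistance is R₁‖R₂ = 13.02 kΩ.
Fractional drop under load = R_th/(R_th + R_L) = 13.02 / (13.02 + 415) = 0.03041.
So the output falls by 3.04 %.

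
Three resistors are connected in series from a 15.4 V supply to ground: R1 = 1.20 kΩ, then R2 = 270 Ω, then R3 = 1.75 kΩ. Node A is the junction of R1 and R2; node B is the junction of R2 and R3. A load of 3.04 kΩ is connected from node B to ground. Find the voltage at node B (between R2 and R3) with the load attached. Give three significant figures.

At node B, R3 is in parallel with the load: R3‖R_L = 1111 Ω.
Below node A the resistance is R2 + (R3‖R_L) = 1381 Ω, so V_A = 15.4 × 1381/2581 = 8.239 V.
Then V_B = V_A × (R3‖R_L)/(R2 + R3‖R_L) = 8.239 × 1111/1381 = 6.63 V.

V ≈ 6.63 V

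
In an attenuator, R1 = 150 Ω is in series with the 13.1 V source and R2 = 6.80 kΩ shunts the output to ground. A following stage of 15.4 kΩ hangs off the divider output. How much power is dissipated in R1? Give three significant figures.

Total resistance from the source is R1 + (R2‖R_L) = 4867 Ω, so I = 13.1/4867 Ω = 2.692 mA.
P = I²·R1 = (2.692 mA)² × 150 Ω = 1.09 mW.

P ≈ 1.09 mW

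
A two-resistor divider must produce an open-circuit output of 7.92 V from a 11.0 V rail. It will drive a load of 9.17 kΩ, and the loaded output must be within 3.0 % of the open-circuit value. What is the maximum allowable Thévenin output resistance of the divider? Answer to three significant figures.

R_th ≤ 284 Ω

Loading drop = R_th/(R_th + R_L) ≤ 0.0300, so R_th ≤ R_L · ε/(1−ε) = 9.17 kΩ × 0.0300/0.9700 = 284 Ω.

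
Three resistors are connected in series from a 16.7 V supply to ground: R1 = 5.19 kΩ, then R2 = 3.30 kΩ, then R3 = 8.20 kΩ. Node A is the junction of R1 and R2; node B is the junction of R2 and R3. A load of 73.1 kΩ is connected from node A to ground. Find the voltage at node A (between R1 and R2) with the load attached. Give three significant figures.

Below node A the series string R2+R3 = 11.50 kΩ sits in parallel with the 73.1 kΩ load: 9.937 kΩ.
V_A = 16.7 × 9.937/(5.19 + 9.937) = 11.0 V.

V ≈ 11.0 V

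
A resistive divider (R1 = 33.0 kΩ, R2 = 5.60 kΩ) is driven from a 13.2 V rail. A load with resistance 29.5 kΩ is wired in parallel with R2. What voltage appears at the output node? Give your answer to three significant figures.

V_out ≈ 1.65 V

The load sits in parallel with R2: R2‖R_L = (5.60 × 29.5) / (5.60 + 29.5) = 4.707 kΩ.
V_out = 13.2 × 4.707 / (33.0 + 4.707) = 13.2 × 4.707/37.71 = 1.65 V.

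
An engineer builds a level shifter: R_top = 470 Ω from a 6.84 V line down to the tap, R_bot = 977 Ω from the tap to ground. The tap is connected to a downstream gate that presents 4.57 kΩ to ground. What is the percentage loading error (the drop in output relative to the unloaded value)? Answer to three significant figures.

The divider's output (Thévenin) resistance is R_top‖R_bot = 317.3 Ω.
Fractional drop under load = R_th/(R_th + R_L) = 317.3 / (317.3 + 4570) = 0.06493.
So the output falls by 6.49 %.

6.49 %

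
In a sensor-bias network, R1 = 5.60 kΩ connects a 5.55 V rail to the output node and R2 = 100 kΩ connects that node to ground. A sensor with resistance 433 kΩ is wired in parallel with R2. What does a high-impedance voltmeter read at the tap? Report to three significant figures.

The load sits in parallel with R2: R2‖R_L = (100 × 433) / (100 + 433) = 81.24 kΩ.
V_out = 5.55 × 81.24 / (5.60 + 81.24) = 5.55 × 81.24/86.84 = 5.19 V.

V_out ≈ 5.19 V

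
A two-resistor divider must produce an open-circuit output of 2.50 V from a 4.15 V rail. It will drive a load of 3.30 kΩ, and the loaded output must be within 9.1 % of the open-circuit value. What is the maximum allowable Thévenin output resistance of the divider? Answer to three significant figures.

R_th ≤ 330 Ω

Loading drop = R_th/(R_th + R_L) ≤ 0.0910, so R_th ≤ R_L · ε/(1−ε) = 3.30 kΩ × 0.0910/0.9090 = 330 Ω.
(Any R1, R2 with R2/(R1+R2) = 0.602 and R1‖R2 ≤ 330 Ω will meet the spec.)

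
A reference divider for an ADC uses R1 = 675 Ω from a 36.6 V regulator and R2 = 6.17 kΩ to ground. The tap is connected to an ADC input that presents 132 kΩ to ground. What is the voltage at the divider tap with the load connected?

V_out ≈ 32.8 V

The load sits in parallel with R2: R2‖R_L = (6170 × 132000) / (6170 + 132000) = 5894 Ω.
V_out = 36.6 × 5894 / (675 + 5894) = 36.6 × 5894/6569 = 32.8 V.
(Unloaded it would have been 33.0 V.)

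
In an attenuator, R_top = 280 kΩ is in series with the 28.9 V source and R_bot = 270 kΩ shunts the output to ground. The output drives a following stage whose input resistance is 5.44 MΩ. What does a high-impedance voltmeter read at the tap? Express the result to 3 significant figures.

V_out ≈ 13.8 V

The load sits in parallel with R_bot: R_bot‖R_L = (270 × 5440) / (270 + 5440) = 257.2 kΩ.
V_out = 28.9 × 257.2 / (280 + 257.2) = 28.9 × 257.2/537.2 = 13.8 V.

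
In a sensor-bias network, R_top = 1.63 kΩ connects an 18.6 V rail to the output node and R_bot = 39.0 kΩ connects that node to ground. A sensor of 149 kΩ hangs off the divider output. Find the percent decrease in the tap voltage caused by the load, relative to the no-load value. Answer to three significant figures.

1.04 %

The divider's output (Thévenin) resistance is R_top‖R_bot = 1.565 kΩ.
Fractional drop under load = R_th/(R_th + R_L) = 1.565 / (1.565 + 149) = 0.01039.
So the output falls by 1.04 %.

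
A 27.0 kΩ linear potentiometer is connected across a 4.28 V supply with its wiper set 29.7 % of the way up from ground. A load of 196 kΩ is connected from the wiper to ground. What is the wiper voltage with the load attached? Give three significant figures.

The wiper splits the pot into (1−α)R = 18.98 kΩ above and αR = 8.019 kΩ below.
Lower section ‖ load = 7.704 kΩ.
V_wiper = 4.28 × 7.704/(18.98 + 7.704) = 1.24 V.

V ≈ 1.24 V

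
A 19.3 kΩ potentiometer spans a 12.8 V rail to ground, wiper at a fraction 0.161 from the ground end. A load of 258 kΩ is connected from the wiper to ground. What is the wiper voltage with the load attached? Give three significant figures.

The wiper splits the pot into (1−α)R = 16.19 kΩ above and αR = 3.107 kΩ below.
Lower section ‖ load = 3.070 kΩ.
V_wiper = 12.8 × 3.070/(16.19 + 3.070) = 2.04 V.

V ≈ 2.04 V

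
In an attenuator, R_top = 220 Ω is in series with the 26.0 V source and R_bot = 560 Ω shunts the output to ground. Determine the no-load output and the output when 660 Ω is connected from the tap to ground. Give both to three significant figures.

Unloaded: 18.7 V; loaded: 15.1 V

Open-circuit: V = 26.0 × 560/(220 + 560) = 18.7 V.
With the load, R_bot becomes R_bot‖R_L = 303.0 Ω, so V = 26.0 × 303.0/523.0 = 15.1 V.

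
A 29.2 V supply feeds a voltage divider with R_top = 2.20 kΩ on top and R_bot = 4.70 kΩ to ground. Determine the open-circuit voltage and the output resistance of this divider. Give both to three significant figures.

V_th = 19.9 V, R_th = 1.50 kΩ

V_th is the open-circuit tap voltage: 29.2 × 4.70/(2.20 + 4.70) = 19.9 V.
With the supply zeroed, R_top and R_bot appear in parallel from the tap: R_th = R_top‖R_bot = (2.20 × 4.70)/6.900 = 1.50 kΩ.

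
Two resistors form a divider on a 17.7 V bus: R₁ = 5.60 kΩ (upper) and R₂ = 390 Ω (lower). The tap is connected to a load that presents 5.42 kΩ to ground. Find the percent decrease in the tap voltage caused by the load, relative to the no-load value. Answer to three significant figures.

The divider's output (Thévenin) resistance is R₁‖R₂ = 364.6 Ω.
Fractional drop under load = R_th/(R_th + R_L) = 364.6 / (364.6 + 5420) = 0.06303.
So the output falls by 6.30 %.

6.30 %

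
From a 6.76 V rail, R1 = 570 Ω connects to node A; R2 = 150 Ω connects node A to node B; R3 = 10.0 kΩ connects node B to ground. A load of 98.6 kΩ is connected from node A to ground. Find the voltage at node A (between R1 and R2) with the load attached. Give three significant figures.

V ≈ 6.37 V

Below node A the series string R2+R3 = 10150 Ω sits in parallel with the 98600 Ω load: 9203 Ω.
V_A = 6.76 × 9203/(570 + 9203) = 6.37 V.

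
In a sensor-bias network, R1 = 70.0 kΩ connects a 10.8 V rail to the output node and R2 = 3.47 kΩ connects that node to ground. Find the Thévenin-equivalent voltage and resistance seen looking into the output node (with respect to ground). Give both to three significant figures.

V_th is the open-circuit tap voltage: 10.8 × 3.47/(70.0 + 3.47) = 0.510 V.
With the supply zeroed, R1 and R2 appear in parallel from the tap: R_th = R1‖R2 = (70.0 × 3.47)/73.47 = 3.31 kΩ.

V_th = 0.510 V, R_th = 3.31 kΩ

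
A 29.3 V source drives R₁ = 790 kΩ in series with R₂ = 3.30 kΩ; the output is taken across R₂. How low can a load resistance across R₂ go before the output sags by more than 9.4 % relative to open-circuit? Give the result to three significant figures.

R_L(min) ≈ 31.7 kΩ

Output resistance R_th = R₁‖R₂ = (790 × 3.30)/793.3 = 3.286 kΩ.
The fractional drop is R_th/(R_th + R_L); requiring this ≤ 0.0940 gives R_L ≥ R_th(1/0.0940 − 1) = 3.286 × 9.638 = 31.7 kΩ.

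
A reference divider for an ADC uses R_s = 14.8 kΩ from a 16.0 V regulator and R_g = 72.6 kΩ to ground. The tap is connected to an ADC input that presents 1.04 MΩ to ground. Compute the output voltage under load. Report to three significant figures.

The load sits in parallel with R_g: R_g‖R_L = (72.6 × 1040) / (72.6 + 1040) = 67.86 kΩ.
V_out = 16.0 × 67.86 / (14.8 + 67.86) = 16.0 × 67.86/82.66 = 13.1 V.

V_out ≈ 13.1 V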